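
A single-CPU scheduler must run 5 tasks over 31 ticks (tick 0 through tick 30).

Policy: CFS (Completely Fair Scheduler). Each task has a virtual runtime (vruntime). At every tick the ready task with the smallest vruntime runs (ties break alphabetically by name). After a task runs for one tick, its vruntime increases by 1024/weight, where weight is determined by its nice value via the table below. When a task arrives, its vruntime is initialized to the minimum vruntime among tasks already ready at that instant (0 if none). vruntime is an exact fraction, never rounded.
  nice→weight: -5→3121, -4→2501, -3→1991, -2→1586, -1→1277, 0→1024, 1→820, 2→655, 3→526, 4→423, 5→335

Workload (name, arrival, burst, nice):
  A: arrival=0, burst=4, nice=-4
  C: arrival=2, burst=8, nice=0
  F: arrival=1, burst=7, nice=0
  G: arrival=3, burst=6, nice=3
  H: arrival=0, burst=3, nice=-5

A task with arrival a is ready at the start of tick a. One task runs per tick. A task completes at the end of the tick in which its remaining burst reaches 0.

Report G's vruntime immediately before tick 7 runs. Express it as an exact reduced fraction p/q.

vruntime(G, start of tick 7) = 512/263

t=0: vr[A=0 H=0] → run A
t=1: vr[A=1024/2501 F=0 H=0] → run F
t=2: vr[A=1024/2501 C=0 F=1 H=0] → run C
t=3: vr[A=1024/2501 C=1 F=1 G=0 H=0] → run G
t=4: vr[A=1024/2501 C=1 F=1 G=512/263 H=0] → run H
t=5: vr[A=1024/2501 C=1 F=1 G=512/263 H=1024/3121] → run H
t=6: vr[A=1024/2501 C=1 F=1 G=512/263 H=2048/3121] → run A
t=7: vr[A=2048/2501 C=1 F=1 G=512/263 H=2048/3121] → run H
t=8: vr[A=2048/2501 C=1 F=1 G=512/263] → run A
t=9: vr[A=3072/2501 C=1 F=1 G=512/263] → run C
t=10: vr[A=3072/2501 C=2 F=1 G=512/263] → run F
t=11: vr[A=3072/2501 C=2 F=2 G=512/263] → run A
t=12: vr[C=2 F=2 G=512/263] → run G
t=13: vr[C=2 F=2 G=1024/263] → run C
t=14: vr[C=3 F=2 G=1024/263] → run F
t=15: vr[C=3 F=3 G=1024/263] → run C
t=16: vr[C=4 F=3 G=1024/263] → run F
t=17: vr[C=4 F=4 G=1024/263] → run G
t=18: vr[C=4 F=4 G=1536/263] → run C
t=19: vr[C=5 F=4 G=1536/263] → run F
t=20: vr[C=5 F=5 G=1536/263] → run C
t=21: vr[C=6 F=5 G=1536/263] → run F
t=22: vr[C=6 F=6 G=1536/263] → run G
t=23: vr[C=6 F=6 G=2048/263] → run C
t=24: vr[C=7 F=6 G=2048/263] → run F
t=25: vr[C=7 G=2048/263] → run C
t=26: vr[G=2048/263] → run G
t=27: vr[G=2560/263] → run G
t=28: (idle)
t=29: (idle)
t=30: (idle)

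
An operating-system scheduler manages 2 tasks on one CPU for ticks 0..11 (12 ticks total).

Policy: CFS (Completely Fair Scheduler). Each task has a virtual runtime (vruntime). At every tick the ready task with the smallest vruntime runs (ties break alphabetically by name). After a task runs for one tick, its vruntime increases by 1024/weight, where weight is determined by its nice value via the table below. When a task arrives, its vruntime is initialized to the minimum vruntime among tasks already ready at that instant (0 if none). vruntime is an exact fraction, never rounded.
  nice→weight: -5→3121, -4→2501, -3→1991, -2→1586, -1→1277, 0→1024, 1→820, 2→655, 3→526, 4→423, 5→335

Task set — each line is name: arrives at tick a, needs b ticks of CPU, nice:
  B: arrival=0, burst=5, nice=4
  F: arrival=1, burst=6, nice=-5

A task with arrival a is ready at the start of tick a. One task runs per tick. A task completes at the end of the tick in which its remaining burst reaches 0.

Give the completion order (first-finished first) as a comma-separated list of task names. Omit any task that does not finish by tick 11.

completion order = F, B

t=0: vr[B=0] → run B
t=1: vr[B=1024/423 F=1024/423] → run B
t=2: vr[B=2048/423 F=1024/423] → run F
t=3: vr[B=2048/423 F=3629056/1320183] → run F
t=4: vr[B=2048/423 F=4062208/1320183] → run F
t=5: vr[B=2048/423 F=4495360/1320183] → run F
t=6: vr[B=2048/423 F=4928512/1320183] → run F
t=7: vr[B=2048/423 F=5361664/1320183] → run F
t=8: vr[B=2048/423] → run B
t=9: vr[B=1024/141] → run B
t=10: vr[B=4096/423] → run B
t=11: (idle)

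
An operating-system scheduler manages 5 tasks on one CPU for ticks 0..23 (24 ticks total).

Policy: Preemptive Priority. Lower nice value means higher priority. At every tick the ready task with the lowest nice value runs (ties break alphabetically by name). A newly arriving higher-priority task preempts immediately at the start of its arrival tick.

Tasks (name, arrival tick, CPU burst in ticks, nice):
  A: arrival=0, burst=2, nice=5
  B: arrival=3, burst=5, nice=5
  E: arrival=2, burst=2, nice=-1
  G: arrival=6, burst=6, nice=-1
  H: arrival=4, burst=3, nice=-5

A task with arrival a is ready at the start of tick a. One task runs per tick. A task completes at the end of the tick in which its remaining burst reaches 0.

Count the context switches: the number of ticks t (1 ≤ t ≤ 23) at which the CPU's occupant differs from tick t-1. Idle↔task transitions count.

t=0: ready={A} → run A
t=1: ready={A} → run A
t=2: ready={E} → run E
t=3: ready={B,E} → run E
t=4: ready={B,H} → run H
t=5: ready={B,H} → run H
t=6: ready={B,G,H} → run H
t=7: ready={B,G} → run G
t=8: ready={B,G} → run G
t=9: ready={B,G} → run G
t=10: ready={B,G} → run G
t=11: ready={B,G} → run G
t=12: ready={B,G} → run G
t=13: ready={B} → run B
t=14: ready={B} → run B
t=15: ready={B} → run B
t=16: ready={B} → run B
t=17: ready={B} → run B
t=18: (idle)
t=19: (idle)
t=20: (idle)
t=21: (idle)
t=22: (idle)
t=23: (idle)

context switches = 5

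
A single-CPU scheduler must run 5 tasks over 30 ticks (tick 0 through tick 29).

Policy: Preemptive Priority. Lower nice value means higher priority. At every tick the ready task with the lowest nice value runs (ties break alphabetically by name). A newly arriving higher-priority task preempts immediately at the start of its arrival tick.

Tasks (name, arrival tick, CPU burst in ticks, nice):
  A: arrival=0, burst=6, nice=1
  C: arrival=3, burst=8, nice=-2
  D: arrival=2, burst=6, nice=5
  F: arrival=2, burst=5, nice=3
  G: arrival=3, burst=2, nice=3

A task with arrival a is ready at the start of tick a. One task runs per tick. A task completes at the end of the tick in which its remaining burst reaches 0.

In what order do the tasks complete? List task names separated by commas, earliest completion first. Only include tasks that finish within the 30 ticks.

t=0: ready={A} → run A
t=1: ready={A} → run A
t=2: ready={A,D,F} → run A
t=3: ready={A,C,D,F,G} → run C
t=4: ready={A,C,D,F,G} → run C
t=5: ready={A,C,D,F,G} → run C
t=6: ready={A,C,D,F,G} → run C
t=7: ready={A,C,D,F,G} → run C
t=8: ready={A,C,D,F,G} → run C
t=9: ready={A,C,D,F,G} → run C
t=10: ready={A,C,D,F,G} → run C
t=11: ready={A,D,F,G} → run A
t=12: ready={A,D,F,G} → run A
t=13: ready={A,D,F,G} → run A
t=14: ready={D,F,G} → run F
t=15: ready={D,F,G} → run F
t=16: ready={D,F,G} → run F
t=17: ready={D,F,G} → run F
t=18: ready={D,F,G} → run F
t=19: ready={D,G} → run G
t=20: ready={D,G} → run G
t=21: ready={D} → run D
t=22: ready={D} → run D
t=23: ready={D} → run D
t=24: ready={D} → run D
t=25: ready={D} → run D
t=26: ready={D} → run D
t=27: (idle)
t=28: (idle)
t=29: (idle)

completion order = C, A, F, G, D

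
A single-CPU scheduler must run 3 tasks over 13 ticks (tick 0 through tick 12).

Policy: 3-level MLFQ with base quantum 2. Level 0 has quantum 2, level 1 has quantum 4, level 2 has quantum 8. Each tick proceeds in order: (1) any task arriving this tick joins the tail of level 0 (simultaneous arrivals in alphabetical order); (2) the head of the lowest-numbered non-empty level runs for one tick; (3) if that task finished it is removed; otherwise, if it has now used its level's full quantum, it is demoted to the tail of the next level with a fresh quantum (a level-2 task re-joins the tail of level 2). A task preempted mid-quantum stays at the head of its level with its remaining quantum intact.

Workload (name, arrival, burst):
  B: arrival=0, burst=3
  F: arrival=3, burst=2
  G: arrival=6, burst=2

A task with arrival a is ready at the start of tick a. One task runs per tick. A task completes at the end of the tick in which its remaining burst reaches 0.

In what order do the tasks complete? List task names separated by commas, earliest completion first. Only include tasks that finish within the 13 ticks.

completion order = B, F, G

t=0: L0/L1/L2 = B/-/- → run B
t=1: L0/L1/L2 = B/-/- → run B
t=2: L0/L1/L2 = -/B/- → run B
t=3: L0/L1/L2 = F/-/- → run F
t=4: L0/L1/L2 = F/-/- → run F
t=5: (idle)
t=6: L0/L1/L2 = G/-/- → run G
t=7: L0/L1/L2 = G/-/- → run G
t=8: (idle)
t=9: (idle)
t=10: (idle)
t=11: (idle)
t=12: (idle)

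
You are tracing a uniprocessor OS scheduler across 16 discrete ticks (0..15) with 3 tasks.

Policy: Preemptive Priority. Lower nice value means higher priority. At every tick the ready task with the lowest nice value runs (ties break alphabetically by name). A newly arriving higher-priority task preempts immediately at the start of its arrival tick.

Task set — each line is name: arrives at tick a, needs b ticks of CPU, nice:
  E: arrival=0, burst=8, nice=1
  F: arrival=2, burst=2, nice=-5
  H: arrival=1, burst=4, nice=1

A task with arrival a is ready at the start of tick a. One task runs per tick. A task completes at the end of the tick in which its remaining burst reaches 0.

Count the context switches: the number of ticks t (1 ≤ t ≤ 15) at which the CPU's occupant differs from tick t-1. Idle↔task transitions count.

t=0: ready={E} → run E
t=1: ready={E,H} → run E
t=2: ready={E,F,H} → run F
t=3: ready={E,F,H} → run F
t=4: ready={E,H} → run E
t=5: ready={E,H} → run E
t=6: ready={E,H} → run E
t=7: ready={E,H} → run E
t=8: ready={E,H} → run E
t=9: ready={E,H} → run E
t=10: ready={H} → run H
t=11: ready={H} → run H
t=12: ready={H} → run H
t=13: ready={H} → run H
t=14: (idle)
t=15: (idle)

context switches = 4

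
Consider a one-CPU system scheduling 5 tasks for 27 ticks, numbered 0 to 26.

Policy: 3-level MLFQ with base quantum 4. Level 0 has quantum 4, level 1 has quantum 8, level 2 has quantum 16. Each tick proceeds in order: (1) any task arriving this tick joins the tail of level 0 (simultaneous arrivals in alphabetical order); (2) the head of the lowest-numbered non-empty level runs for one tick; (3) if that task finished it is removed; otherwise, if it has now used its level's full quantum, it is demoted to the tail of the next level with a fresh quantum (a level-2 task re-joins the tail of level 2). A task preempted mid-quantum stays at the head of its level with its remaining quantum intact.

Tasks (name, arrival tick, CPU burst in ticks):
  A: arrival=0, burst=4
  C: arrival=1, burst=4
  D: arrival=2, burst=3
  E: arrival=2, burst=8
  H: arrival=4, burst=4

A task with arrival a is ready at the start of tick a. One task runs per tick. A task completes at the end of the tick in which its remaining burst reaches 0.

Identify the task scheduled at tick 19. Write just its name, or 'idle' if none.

t=0: L0/L1/L2 = A/-/- → run A
t=1: L0/L1/L2 = AC/-/- → run A
t=2: L0/L1/L2 = ACDE/-/- → run A
t=3: L0/L1/L2 = ACDE/-/- → run A
t=4: L0/L1/L2 = CDEH/-/- → run C
t=5: L0/L1/L2 = CDEH/-/- → run C
t=6: L0/L1/L2 = CDEH/-/- → run C
t=7: L0/L1/L2 = CDEH/-/- → run C
t=8: L0/L1/L2 = DEH/-/- → run D
t=9: L0/L1/L2 = DEH/-/- → run D
t=10: L0/L1/L2 = DEH/-/- → run D
t=11: L0/L1/L2 = EH/-/- → run E
t=12: L0/L1/L2 = EH/-/- → run E
t=13: L0/L1/L2 = EH/-/- → run E
t=14: L0/L1/L2 = EH/-/- → run E
t=15: L0/L1/L2 = H/E/- → run H
t=16: L0/L1/L2 = H/E/- → run H
t=17: L0/L1/L2 = H/E/- → run H
t=18: L0/L1/L2 = H/E/- → run H
t=19: L0/L1/L2 = -/E/- → run E
t=20: L0/L1/L2 = -/E/- → run E
t=21: L0/L1/L2 = -/E/- → run E
t=22: L0/L1/L2 = -/E/- → run E
t=23: (idle)
t=24: (idle)
t=25: (idle)
t=26: (idle)

running at tick 19 = E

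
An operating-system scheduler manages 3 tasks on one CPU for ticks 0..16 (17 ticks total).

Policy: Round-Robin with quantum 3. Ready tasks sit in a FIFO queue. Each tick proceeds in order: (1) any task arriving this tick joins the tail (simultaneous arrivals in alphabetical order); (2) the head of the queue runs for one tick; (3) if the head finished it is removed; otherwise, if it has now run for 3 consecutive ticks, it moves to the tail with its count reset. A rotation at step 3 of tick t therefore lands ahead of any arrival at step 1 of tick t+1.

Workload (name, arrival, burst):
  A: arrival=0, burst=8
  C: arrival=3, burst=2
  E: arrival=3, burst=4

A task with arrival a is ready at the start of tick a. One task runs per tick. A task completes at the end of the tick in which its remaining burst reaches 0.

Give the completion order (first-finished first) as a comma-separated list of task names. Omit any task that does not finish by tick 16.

completion order = C, A, E

t=0: queue=[A] q_used=0 → run A
t=1: queue=[A] q_used=1 → run A
t=2: queue=[A] q_used=2 → run A
t=3: queue=[A,C,E] q_used=0 → run A
t=4: queue=[A,C,E] q_used=1 → run A
t=5: queue=[A,C,E] q_used=2 → run A
t=6: queue=[C,E,A] q_used=0 → run C
t=7: queue=[C,E,A] q_used=1 → run C
t=8: queue=[E,A] q_used=0 → run E
t=9: queue=[E,A] q_used=1 → run E
t=10: queue=[E,A] q_used=2 → run E
t=11: queue=[A,E] q_used=0 → run A
t=12: queue=[A,E] q_used=1 → run A
t=13: queue=[E] q_used=0 → run E
t=14: (idle)
t=15: (idle)
t=16: (idle)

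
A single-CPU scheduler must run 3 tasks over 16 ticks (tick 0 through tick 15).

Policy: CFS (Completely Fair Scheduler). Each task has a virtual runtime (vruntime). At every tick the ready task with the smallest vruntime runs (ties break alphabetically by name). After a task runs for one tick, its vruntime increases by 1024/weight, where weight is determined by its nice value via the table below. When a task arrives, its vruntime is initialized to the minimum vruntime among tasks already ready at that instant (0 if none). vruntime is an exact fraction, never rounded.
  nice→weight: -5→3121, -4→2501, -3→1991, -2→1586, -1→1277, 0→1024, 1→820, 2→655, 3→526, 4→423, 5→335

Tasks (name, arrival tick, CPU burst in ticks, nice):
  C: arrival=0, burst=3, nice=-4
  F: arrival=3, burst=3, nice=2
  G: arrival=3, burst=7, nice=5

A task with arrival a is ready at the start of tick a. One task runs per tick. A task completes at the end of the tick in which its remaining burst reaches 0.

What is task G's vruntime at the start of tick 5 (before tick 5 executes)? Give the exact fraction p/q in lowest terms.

vruntime(G, start of tick 5) = 1024/335

t=0: vr[C=0] → run C
t=1: vr[C=1024/2501] → run C
t=2: vr[C=2048/2501] → run C
t=3: vr[F=0 G=0] → run F
t=4: vr[F=1024/655 G=0] → run G
t=5: vr[F=1024/655 G=1024/335] → run F
t=6: vr[F=2048/655 G=1024/335] → run G
t=7: vr[F=2048/655 G=2048/335] → run F
t=8: vr[G=2048/335] → run G
t=9: vr[G=3072/335] → run G
t=10: vr[G=4096/335] → run G
t=11: vr[G=1024/67] → run G
t=12: vr[G=6144/335] → run G
t=13: (idle)
t=14: (idle)
t=15: (idle)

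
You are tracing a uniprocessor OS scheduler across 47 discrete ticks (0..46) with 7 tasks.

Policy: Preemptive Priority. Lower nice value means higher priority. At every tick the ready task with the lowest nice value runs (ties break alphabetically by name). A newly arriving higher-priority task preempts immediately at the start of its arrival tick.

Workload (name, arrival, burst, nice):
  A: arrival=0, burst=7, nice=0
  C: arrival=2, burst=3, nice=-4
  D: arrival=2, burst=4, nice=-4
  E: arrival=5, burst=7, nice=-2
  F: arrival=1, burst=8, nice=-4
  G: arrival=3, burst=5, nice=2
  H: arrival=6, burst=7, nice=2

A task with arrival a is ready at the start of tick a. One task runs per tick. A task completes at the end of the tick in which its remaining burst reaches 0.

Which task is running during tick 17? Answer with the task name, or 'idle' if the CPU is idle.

t=0: ready={A} → run A
t=1: ready={A,F} → run F
t=2: ready={A,C,D,F} → run C
t=3: ready={A,C,D,F,G} → run C
t=4: ready={A,C,D,F,G} → run C
t=5: ready={A,D,E,F,G} → run D
t=6: ready={A,D,E,F,G,H} → run D
t=7: ready={A,D,E,F,G,H} → run D
t=8: ready={A,D,E,F,G,H} → run D
t=9: ready={A,E,F,G,H} → run F
t=10: ready={A,E,F,G,H} → run F
t=11: ready={A,E,F,G,H} → run F
t=12: ready={A,E,F,G,H} → run F
t=13: ready={A,E,F,G,H} → run F
t=14: ready={A,E,F,G,H} → run F
t=15: ready={A,E,F,G,H} → run F
t=16: ready={A,E,G,H} → run E
t=17: ready={A,E,G,H} → run E
t=18: ready={A,E,G,H} → run E
t=19: ready={A,E,G,H} → run E
t=20: ready={A,E,G,H} → run E
t=21: ready={A,E,G,H} → run E
t=22: ready={A,E,G,H} → run E
t=23: ready={A,G,H} → run A
t=24: ready={A,G,H} → run A
t=25: ready={A,G,H} → run A
t=26: ready={A,G,H} → run A
t=27: ready={A,G,H} → run A
t=28: ready={A,G,H} → run A
t=29: ready={G,H} → run G
t=30: ready={G,H} → run G
t=31: ready={G,H} → run G
t=32: ready={G,H} → run G
t=33: ready={G,H} → run G
t=34: ready={H} → run H
t=35: ready={H} → run H
t=36: ready={H} → run H
t=37: ready={H} → run H
t=38: ready={H} → run H
t=39: ready={H} → run H
t=40: ready={H} → run H
t=41: (idle)
t=42: (idle)
t=43: (idle)
t=44: (idle)
t=45: (idle)
t=46: (idle)

running at tick 17 = E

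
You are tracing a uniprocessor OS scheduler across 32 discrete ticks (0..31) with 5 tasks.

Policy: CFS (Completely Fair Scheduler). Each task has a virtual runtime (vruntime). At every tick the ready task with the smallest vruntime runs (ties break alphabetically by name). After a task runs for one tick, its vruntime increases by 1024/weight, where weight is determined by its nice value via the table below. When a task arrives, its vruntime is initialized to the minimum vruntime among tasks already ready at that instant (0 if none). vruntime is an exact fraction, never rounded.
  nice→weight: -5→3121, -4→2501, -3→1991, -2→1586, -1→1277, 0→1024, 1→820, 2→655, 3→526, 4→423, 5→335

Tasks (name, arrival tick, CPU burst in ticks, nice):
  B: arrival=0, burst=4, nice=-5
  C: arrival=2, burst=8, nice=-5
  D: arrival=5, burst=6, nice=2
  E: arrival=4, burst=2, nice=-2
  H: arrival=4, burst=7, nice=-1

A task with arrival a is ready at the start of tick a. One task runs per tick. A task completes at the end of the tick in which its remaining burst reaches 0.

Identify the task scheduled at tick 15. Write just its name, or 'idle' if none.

t=0: vr[B=0] → run B
t=1: vr[B=1024/3121] → run B
t=2: vr[B=2048/3121 C=2048/3121] → run B
t=3: vr[B=3072/3121 C=2048/3121] → run C
t=4: vr[B=3072/3121 C=3072/3121 E=3072/3121 H=3072/3121] → run B
t=5: vr[C=3072/3121 D=3072/3121 E=3072/3121 H=3072/3121] → run C
t=6: vr[C=4096/3121 D=3072/3121 E=3072/3121 H=3072/3121] → run D
t=7: vr[C=4096/3121 D=5208064/2044255 E=3072/3121 H=3072/3121] → run E
t=8: vr[C=4096/3121 D=5208064/2044255 E=4034048/2474953 H=3072/3121] → run H
t=9: vr[C=4096/3121 D=5208064/2044255 E=4034048/2474953 H=7118848/3985517] → run C
t=10: vr[C=5120/3121 D=5208064/2044255 E=4034048/2474953 H=7118848/3985517] → run E
t=11: vr[C=5120/3121 D=5208064/2044255 H=7118848/3985517] → run C
t=12: vr[C=6144/3121 D=5208064/2044255 H=7118848/3985517] → run H
t=13: vr[C=6144/3121 D=5208064/2044255 H=10314752/3985517] → run C
t=14: vr[C=7168/3121 D=5208064/2044255 H=10314752/3985517] → run C
t=15: vr[C=8192/3121 D=5208064/2044255 H=10314752/3985517] → run D
t=16: vr[C=8192/3121 D=8403968/2044255 H=10314752/3985517] → run H
t=17: vr[C=8192/3121 D=8403968/2044255 H=13510656/3985517] → run C
t=18: vr[C=9216/3121 D=8403968/2044255 H=13510656/3985517] → run C
t=19: vr[D=8403968/2044255 H=13510656/3985517] → run H
t=20: vr[D=8403968/2044255 H=16706560/3985517] → run D
t=21: vr[D=11599872/2044255 H=16706560/3985517] → run H
t=22: vr[D=11599872/2044255 H=19902464/3985517] → run H
t=23: vr[D=11599872/2044255 H=23098368/3985517] → run D
t=24: vr[D=14795776/2044255 H=23098368/3985517] → run H
t=25: vr[D=14795776/2044255] → run D
t=26: vr[D=3598336/408851] → run D
t=27: (idle)
t=28: (idle)
t=29: (idle)
t=30: (idle)
t=31: (idle)

running at tick 15 = D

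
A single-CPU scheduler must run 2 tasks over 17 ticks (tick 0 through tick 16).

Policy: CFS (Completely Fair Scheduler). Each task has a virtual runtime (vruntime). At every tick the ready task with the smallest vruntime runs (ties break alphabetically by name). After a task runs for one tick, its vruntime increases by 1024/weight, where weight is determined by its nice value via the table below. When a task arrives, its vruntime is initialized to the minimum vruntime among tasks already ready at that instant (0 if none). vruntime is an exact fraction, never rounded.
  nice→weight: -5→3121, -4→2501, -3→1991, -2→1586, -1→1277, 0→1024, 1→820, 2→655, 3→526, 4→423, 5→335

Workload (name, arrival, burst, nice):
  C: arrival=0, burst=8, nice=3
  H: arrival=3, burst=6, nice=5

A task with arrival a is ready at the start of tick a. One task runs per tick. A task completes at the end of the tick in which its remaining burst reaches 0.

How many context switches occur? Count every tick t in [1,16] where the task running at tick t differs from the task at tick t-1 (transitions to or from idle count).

t=0: vr[C=0] → run C
t=1: vr[C=512/263] → run C
t=2: vr[C=1024/263] → run C
t=3: vr[C=1536/263 H=1536/263] → run C
t=4: vr[C=2048/263 H=1536/263] → run H
t=5: vr[C=2048/263 H=783872/88105] → run C
t=6: vr[C=2560/263 H=783872/88105] → run H
t=7: vr[C=2560/263 H=1053184/88105] → run C
t=8: vr[C=3072/263 H=1053184/88105] → run C
t=9: vr[C=3584/263 H=1053184/88105] → run H
t=10: vr[C=3584/263 H=1322496/88105] → run C
t=11: vr[H=1322496/88105] → run H
t=12: vr[H=1591808/88105] → run H
t=13: vr[H=372224/17621] → run H
t=14: (idle)
t=15: (idle)
t=16: (idle)

context switches = 8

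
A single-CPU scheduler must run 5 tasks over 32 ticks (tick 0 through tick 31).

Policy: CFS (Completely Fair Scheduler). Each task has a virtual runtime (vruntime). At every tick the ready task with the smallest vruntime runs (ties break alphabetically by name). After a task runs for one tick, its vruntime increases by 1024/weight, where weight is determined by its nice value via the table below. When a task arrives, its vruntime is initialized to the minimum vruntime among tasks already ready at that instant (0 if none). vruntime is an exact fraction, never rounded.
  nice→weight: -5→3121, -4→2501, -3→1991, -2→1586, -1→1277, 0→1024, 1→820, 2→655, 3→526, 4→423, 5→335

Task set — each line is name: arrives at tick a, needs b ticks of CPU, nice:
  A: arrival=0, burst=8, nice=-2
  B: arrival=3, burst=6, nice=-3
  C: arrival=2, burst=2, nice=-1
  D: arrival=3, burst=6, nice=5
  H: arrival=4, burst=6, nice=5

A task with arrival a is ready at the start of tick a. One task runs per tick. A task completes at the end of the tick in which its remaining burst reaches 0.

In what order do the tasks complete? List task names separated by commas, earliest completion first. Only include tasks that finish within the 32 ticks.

completion order = C, B, A, D, H

t=0: vr[A=0] → run A
t=1: vr[A=512/793] → run A
t=2: vr[A=1024/793 C=1024/793] → run A
t=3: vr[A=1536/793 B=1024/793 C=1024/793 D=1024/793] → run B
t=4: vr[A=1536/793 B=2850816/1578863 C=1024/793 D=1024/793 H=1024/793] → run C
t=5: vr[A=1536/793 B=2850816/1578863 C=2119680/1012661 D=1024/793 H=1024/793] → run D
t=6: vr[A=1536/793 B=2850816/1578863 C=2119680/1012661 D=1155072/265655 H=1024/793] → run H
t=7: vr[A=1536/793 B=2850816/1578863 C=2119680/1012661 D=1155072/265655 H=1155072/265655] → run B
t=8: vr[A=1536/793 B=3662848/1578863 C=2119680/1012661 D=1155072/265655 H=1155072/265655] → run A
t=9: vr[A=2048/793 B=3662848/1578863 C=2119680/1012661 D=1155072/265655 H=1155072/265655] → run C
t=10: vr[A=2048/793 B=3662848/1578863 D=1155072/265655 H=1155072/265655] → run B
t=11: vr[A=2048/793 B=4474880/1578863 D=1155072/265655 H=1155072/265655] → run A
t=12: vr[A=2560/793 B=4474880/1578863 D=1155072/265655 H=1155072/265655] → run B
t=13: vr[A=2560/793 B=5286912/1578863 D=1155072/265655 H=1155072/265655] → run A
t=14: vr[A=3072/793 B=5286912/1578863 D=1155072/265655 H=1155072/265655] → run B
t=15: vr[A=3072/793 B=6098944/1578863 D=1155072/265655 H=1155072/265655] → run B
t=16: vr[A=3072/793 D=1155072/265655 H=1155072/265655] → run A
t=17: vr[A=3584/793 D=1155072/265655 H=1155072/265655] → run D
t=18: vr[A=3584/793 D=1967104/265655 H=1155072/265655] → run H
t=19: vr[A=3584/793 D=1967104/265655 H=1967104/265655] → run A
t=20: vr[D=1967104/265655 H=1967104/265655] → run D
t=21: vr[D=2779136/265655 H=1967104/265655] → run H
t=22: vr[D=2779136/265655 H=2779136/265655] → run D
t=23: vr[D=3591168/265655 H=2779136/265655] → run H
t=24: vr[D=3591168/265655 H=3591168/265655] → run D
t=25: vr[D=880640/53131 H=3591168/265655] → run H
t=26: vr[D=880640/53131 H=880640/53131] → run D
t=27: vr[H=880640/53131] → run H
t=28: (idle)
t=29: (idle)
t=30: (idle)
t=31: (idle)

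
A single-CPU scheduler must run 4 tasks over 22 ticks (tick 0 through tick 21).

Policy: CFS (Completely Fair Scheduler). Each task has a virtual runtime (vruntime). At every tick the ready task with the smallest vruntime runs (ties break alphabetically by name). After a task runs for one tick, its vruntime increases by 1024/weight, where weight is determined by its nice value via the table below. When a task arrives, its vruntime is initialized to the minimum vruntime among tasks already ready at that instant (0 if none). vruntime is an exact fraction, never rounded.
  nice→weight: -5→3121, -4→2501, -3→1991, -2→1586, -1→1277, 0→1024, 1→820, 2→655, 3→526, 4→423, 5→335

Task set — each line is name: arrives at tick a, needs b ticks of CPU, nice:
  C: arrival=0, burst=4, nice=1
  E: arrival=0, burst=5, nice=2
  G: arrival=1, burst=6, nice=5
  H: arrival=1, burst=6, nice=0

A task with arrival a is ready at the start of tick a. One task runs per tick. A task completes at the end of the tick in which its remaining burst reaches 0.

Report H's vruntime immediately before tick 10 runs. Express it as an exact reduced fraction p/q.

t=0: vr[C=0 E=0] → run C
t=1: vr[C=256/205 E=0 G=0 H=0] → run E
t=2: vr[C=256/205 E=1024/655 G=0 H=0] → run G
t=3: vr[C=256/205 E=1024/655 G=1024/335 H=0] → run H
t=4: vr[C=256/205 E=1024/655 G=1024/335 H=1] → run H
t=5: vr[C=256/205 E=1024/655 G=1024/335 H=2] → run C
t=6: vr[C=512/205 E=1024/655 G=1024/335 H=2] → run E
t=7: vr[C=512/205 E=2048/655 G=1024/335 H=2] → run H
t=8: vr[C=512/205 E=2048/655 G=1024/335 H=3] → run C
t=9: vr[C=768/205 E=2048/655 G=1024/335 H=3] → run H
t=10: vr[C=768/205 E=2048/655 G=1024/335 H=4] → run G
t=11: vr[C=768/205 E=2048/655 G=2048/335 H=4] → run E
t=12: vr[C=768/205 E=3072/655 G=2048/335 H=4] → run C
t=13: vr[E=3072/655 G=2048/335 H=4] → run H
t=14: vr[E=3072/655 G=2048/335 H=5] → run E
t=15: vr[E=4096/655 G=2048/335 H=5] → run H
t=16: vr[E=4096/655 G=2048/335] → run G
t=17: vr[E=4096/655 G=3072/335] → run E
t=18: vr[G=3072/335] → run G
t=19: vr[G=4096/335] → run G
t=20: vr[G=1024/67] → run G
t=21: (idle)

vruntime(H, start of tick 10) = 4/1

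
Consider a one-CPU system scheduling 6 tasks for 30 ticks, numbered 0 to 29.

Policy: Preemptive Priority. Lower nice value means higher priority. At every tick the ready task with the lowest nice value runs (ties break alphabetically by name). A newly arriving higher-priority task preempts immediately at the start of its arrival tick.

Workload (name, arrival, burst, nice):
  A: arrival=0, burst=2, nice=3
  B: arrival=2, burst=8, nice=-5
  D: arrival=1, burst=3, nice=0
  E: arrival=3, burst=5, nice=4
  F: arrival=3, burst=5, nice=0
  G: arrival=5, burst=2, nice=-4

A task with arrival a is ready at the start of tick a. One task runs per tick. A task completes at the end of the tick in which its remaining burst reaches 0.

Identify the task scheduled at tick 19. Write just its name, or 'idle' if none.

running at tick 19 = A

t=0: ready={A} → run A
t=1: ready={A,D} → run D
t=2: ready={A,B,D} → run B
t=3: ready={A,B,D,E,F} → run B
t=4: ready={A,B,D,E,F} → run B
t=5: ready={A,B,D,E,F,G} → run B
t=6: ready={A,B,D,E,F,G} → run B
t=7: ready={A,B,D,E,F,G} → run B
t=8: ready={A,B,D,E,F,G} → run B
t=9: ready={A,B,D,E,F,G} → run B
t=10: ready={A,D,E,F,G} → run G
t=11: ready={A,D,E,F,G} → run G
t=12: ready={A,D,E,F} → run D
t=13: ready={A,D,E,F} → run D
t=14: ready={A,E,F} → run F
t=15: ready={A,E,F} → run F
t=16: ready={A,E,F} → run F
t=17: ready={A,E,F} → run F
t=18: ready={A,E,F} → run F
t=19: ready={A,E} → run A
t=20: ready={E} → run E
t=21: ready={E} → run E
t=22: ready={E} → run E
t=23: ready={E} → run E
t=24: ready={E} → run E
t=25: (idle)
t=26: (idle)
t=27: (idle)
t=28: (idle)
t=29: (idle)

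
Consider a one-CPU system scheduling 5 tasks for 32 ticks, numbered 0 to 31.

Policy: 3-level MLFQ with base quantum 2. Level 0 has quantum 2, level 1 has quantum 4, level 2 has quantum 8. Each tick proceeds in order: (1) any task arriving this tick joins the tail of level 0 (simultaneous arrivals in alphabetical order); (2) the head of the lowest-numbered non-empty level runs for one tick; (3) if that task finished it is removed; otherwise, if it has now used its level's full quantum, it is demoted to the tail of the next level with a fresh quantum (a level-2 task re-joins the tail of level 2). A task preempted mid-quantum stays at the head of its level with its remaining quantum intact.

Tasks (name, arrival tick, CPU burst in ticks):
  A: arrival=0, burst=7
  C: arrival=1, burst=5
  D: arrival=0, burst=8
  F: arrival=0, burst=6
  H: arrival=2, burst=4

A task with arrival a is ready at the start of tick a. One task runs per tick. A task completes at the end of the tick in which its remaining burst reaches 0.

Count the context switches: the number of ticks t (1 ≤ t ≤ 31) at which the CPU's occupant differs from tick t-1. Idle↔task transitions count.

context switches = 12

t=0: L0/L1/L2 = ADF/-/- → run A
t=1: L0/L1/L2 = ADFC/-/- → run A
t=2: L0/L1/L2 = DFCH/A/- → run D
t=3: L0/L1/L2 = DFCH/A/- → run D
t=4: L0/L1/L2 = FCH/AD/- → run F
t=5: L0/L1/L2 = FCH/AD/- → run F
t=6: L0/L1/L2 = CH/ADF/- → run C
t=7: L0/L1/L2 = CH/ADF/- → run C
t=8: L0/L1/L2 = H/ADFC/- → run H
t=9: L0/L1/L2 = H/ADFC/- → run H
t=10: L0/L1/L2 = -/ADFCH/- → run A
t=11: L0/L1/L2 = -/ADFCH/- → run A
t=12: L0/L1/L2 = -/ADFCH/- → run A
t=13: L0/L1/L2 = -/ADFCH/- → run A
t=14: L0/L1/L2 = -/DFCH/A → run D
t=15: L0/L1/L2 = -/DFCH/A → run D
t=16: L0/L1/L2 = -/DFCH/A → run D
t=17: L0/L1/L2 = -/DFCH/A → run D
t=18: L0/L1/L2 = -/FCH/AD → run F
t=19: L0/L1/L2 = -/FCH/AD → run F
t=20: L0/L1/L2 = -/FCH/AD → run F
t=21: L0/L1/L2 = -/FCH/AD → run F
t=22: L0/L1/L2 = -/CH/AD → run C
t=23: L0/L1/L2 = -/CH/AD → run C
t=24: L0/L1/L2 = -/CH/AD → run C
t=25: L0/L1/L2 = -/H/AD → run H
t=26: L0/L1/L2 = -/H/AD → run H
t=27: L0/L1/L2 = -/-/AD → run A
t=28: L0/L1/L2 = -/-/D → run D
t=29: L0/L1/L2 = -/-/D → run D
t=30: (idle)
t=31: (idle)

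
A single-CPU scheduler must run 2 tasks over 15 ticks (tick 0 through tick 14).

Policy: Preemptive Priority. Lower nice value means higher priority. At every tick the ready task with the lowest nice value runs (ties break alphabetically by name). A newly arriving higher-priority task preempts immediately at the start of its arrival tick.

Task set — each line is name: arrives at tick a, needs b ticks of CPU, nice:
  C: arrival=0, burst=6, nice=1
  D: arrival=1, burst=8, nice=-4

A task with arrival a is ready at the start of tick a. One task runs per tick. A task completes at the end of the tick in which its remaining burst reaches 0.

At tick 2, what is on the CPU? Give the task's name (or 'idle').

running at tick 2 = D

t=0: ready={C} → run C
t=1: ready={C,D} → run D
t=2: ready={C,D} → run D
t=3: ready={C,D} → run D
t=4: ready={C,D} → run D
t=5: ready={C,D} → run D
t=6: ready={C,D} → run D
t=7: ready={C,D} → run D
t=8: ready={C,D} → run D
t=9: ready={C} → run C
t=10: ready={C} → run C
t=11: ready={C} → run C
t=12: ready={C} → run C
t=13: ready={C} → run C
t=14: (idle)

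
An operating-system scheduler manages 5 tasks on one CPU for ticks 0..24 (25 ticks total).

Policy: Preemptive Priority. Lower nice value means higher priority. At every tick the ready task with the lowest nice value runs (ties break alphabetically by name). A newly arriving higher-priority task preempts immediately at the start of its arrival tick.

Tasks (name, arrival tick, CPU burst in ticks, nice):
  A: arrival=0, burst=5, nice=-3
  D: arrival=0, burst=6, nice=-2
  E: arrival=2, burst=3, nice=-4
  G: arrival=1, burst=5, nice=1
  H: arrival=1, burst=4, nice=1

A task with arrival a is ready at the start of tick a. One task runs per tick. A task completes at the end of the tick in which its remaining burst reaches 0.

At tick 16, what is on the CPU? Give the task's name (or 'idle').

t=0: ready={A,D} → run A
t=1: ready={A,D,G,H} → run A
t=2: ready={A,D,E,G,H} → run E
t=3: ready={A,D,E,G,H} → run E
t=4: ready={A,D,E,G,H} → run E
t=5: ready={A,D,G,H} → run A
t=6: ready={A,D,G,H} → run A
t=7: ready={A,D,G,H} → run A
t=8: ready={D,G,H} → run D
t=9: ready={D,G,H} → run D
t=10: ready={D,G,H} → run D
t=11: ready={D,G,H} → run D
t=12: ready={D,G,H} → run D
t=13: ready={D,G,H} → run D
t=14: ready={G,H} → run G
t=15: ready={G,H} → run G
t=16: ready={G,H} → run G
t=17: ready={G,H} → run G
t=18: ready={G,H} → run G
t=19: ready={H} → run H
t=20: ready={H} → run H
t=21: ready={H} → run H
t=22: ready={H} → run H
t=23: (idle)
t=24: (idle)

running at tick 16 = G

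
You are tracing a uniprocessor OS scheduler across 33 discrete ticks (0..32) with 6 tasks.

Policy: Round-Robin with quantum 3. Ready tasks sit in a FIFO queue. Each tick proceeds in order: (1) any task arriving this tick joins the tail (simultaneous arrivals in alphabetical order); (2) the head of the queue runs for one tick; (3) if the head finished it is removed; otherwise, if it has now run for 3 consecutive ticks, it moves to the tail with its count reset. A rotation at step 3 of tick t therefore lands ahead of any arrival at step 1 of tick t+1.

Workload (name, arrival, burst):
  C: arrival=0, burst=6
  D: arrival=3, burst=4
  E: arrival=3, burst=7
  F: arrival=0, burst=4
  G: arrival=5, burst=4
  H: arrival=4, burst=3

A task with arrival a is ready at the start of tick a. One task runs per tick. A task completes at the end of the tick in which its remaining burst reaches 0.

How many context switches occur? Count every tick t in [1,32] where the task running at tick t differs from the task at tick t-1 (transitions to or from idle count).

t=0: queue=[C,F] q_used=0 → run C
t=1: queue=[C,F] q_used=1 → run C
t=2: queue=[C,F] q_used=2 → run C
t=3: queue=[F,C,D,E] q_used=0 → run F
t=4: queue=[F,C,D,E,H] q_used=1 → run F
t=5: queue=[F,C,D,E,H,G] q_used=2 → run F
t=6: queue=[C,D,E,H,G,F] q_used=0 → run C
t=7: queue=[C,D,E,H,G,F] q_used=1 → run C
t=8: queue=[C,D,E,H,G,F] q_used=2 → run C
t=9: queue=[D,E,H,G,F] q_used=0 → run D
t=10: queue=[D,E,H,G,F] q_used=1 → run D
t=11: queue=[D,E,H,G,F] q_used=2 → run D
t=12: queue=[E,H,G,F,D] q_used=0 → run E
t=13: queue=[E,H,G,F,D] q_used=1 → run E
t=14: queue=[E,H,G,F,D] q_used=2 → run E
t=15: queue=[H,G,F,D,E] q_used=0 → run H
t=16: queue=[H,G,F,D,E] q_used=1 → run H
t=17: queue=[H,G,F,D,E] q_used=2 → run H
t=18: queue=[G,F,D,E] q_used=0 → run G
t=19: queue=[G,F,D,E] q_used=1 → run G
t=20: queue=[G,F,D,E] q_used=2 → run G
t=21: queue=[F,D,E,G] q_used=0 → run F
t=22: queue=[D,E,G] q_used=0 → run D
t=23: queue=[E,G] q_used=0 → run E
t=24: queue=[E,G] q_used=1 → run E
t=25: queue=[E,G] q_used=2 → run E
t=26: queue=[G,E] q_used=0 → run G
t=27: queue=[E] q_used=0 → run E
t=28: (idle)
t=29: (idle)
t=30: (idle)
t=31: (idle)
t=32: (idle)

context switches = 12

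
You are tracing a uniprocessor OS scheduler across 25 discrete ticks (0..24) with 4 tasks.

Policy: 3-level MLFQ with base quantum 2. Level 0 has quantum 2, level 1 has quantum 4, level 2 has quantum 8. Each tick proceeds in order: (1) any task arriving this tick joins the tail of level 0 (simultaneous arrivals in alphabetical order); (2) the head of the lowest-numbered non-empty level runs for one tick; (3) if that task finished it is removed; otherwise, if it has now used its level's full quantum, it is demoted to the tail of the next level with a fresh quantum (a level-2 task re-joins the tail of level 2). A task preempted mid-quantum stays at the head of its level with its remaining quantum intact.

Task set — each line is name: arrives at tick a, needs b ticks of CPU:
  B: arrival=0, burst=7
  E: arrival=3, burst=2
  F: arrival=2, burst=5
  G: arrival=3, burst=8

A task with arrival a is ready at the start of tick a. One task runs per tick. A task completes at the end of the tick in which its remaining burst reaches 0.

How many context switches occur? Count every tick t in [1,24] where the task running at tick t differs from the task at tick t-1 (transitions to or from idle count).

t=0: L0/L1/L2 = B/-/- → run B
t=1: L0/L1/L2 = B/-/- → run B
t=2: L0/L1/L2 = F/B/- → run F
t=3: L0/L1/L2 = FEG/B/- → run F
t=4: L0/L1/L2 = EG/BF/- → run E
t=5: L0/L1/L2 = EG/BF/- → run E
t=6: L0/L1/L2 = G/BF/- → run G
t=7: L0/L1/L2 = G/BF/- → run G
t=8: L0/L1/L2 = -/BFG/- → run B
t=9: L0/L1/L2 = -/BFG/- → run B
t=10: L0/L1/L2 = -/BFG/- → run B
t=11: L0/L1/L2 = -/BFG/- → run B
t=12: L0/L1/L2 = -/FG/B → run F
t=13: L0/L1/L2 = -/FG/B → run F
t=14: L0/L1/L2 = -/FG/B → run F
t=15: L0/L1/L2 = -/G/B → run G
t=16: L0/L1/L2 = -/G/B → run G
t=17: L0/L1/L2 = -/G/B → run G
t=18: L0/L1/L2 = -/G/B → run G
t=19: L0/L1/L2 = -/-/BG → run B
t=20: L0/L1/L2 = -/-/G → run G
t=21: L0/L1/L2 = -/-/G → run G
t=22: (idle)
t=23: (idle)
t=24: (idle)

context switches = 9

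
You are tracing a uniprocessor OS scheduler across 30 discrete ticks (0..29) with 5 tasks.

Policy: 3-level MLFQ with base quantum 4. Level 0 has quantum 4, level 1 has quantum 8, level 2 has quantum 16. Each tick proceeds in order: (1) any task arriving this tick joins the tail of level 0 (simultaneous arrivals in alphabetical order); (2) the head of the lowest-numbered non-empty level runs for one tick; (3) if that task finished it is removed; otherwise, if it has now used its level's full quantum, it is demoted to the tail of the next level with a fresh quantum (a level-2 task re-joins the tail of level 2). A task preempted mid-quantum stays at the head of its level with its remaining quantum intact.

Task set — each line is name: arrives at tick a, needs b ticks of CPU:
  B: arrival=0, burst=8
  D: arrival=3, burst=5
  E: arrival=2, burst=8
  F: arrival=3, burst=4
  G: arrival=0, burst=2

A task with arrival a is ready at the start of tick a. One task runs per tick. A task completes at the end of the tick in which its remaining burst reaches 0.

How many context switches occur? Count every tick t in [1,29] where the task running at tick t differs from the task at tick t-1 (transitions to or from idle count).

context switches = 8

t=0: L0/L1/L2 = BG/-/- → run B
t=1: L0/L1/L2 = BG/-/- → run B
t=2: L0/L1/L2 = BGE/-/- → run B
t=3: L0/L1/L2 = BGEDF/-/- → run B
t=4: L0/L1/L2 = GEDF/B/- → run G
t=5: L0/L1/L2 = GEDF/B/- → run G
t=6: L0/L1/L2 = EDF/B/- → run E
t=7: L0/L1/L2 = EDF/B/- → run E
t=8: L0/L1/L2 = EDF/B/- → run E
t=9: L0/L1/L2 = EDF/B/- → run E
t=10: L0/L1/L2 = DF/BE/- → run D
t=11: L0/L1/L2 = DF/BE/- → run D
t=12: L0/L1/L2 = DF/BE/- → run D
t=13: L0/L1/L2 = DF/BE/- → run D
t=14: L0/L1/L2 = F/BED/- → run F
t=15: L0/L1/L2 = F/BED/- → run F
t=16: L0/L1/L2 = F/BED/- → run F
t=17: L0/L1/L2 = F/BED/- → run F
t=18: L0/L1/L2 = -/BED/- → run B
t=19: L0/L1/L2 = -/BED/- → run B
t=20: L0/L1/L2 = -/BED/- → run B
t=21: L0/L1/L2 = -/BED/- → run B
t=22: L0/L1/L2 = -/ED/- → run E
t=23: L0/L1/L2 = -/ED/- → run E
t=24: L0/L1/L2 = -/ED/- → run E
t=25: L0/L1/L2 = -/ED/- → run E
t=26: L0/L1/L2 = -/D/- → run D
t=27: (idle)
t=28: (idle)
t=29: (idle)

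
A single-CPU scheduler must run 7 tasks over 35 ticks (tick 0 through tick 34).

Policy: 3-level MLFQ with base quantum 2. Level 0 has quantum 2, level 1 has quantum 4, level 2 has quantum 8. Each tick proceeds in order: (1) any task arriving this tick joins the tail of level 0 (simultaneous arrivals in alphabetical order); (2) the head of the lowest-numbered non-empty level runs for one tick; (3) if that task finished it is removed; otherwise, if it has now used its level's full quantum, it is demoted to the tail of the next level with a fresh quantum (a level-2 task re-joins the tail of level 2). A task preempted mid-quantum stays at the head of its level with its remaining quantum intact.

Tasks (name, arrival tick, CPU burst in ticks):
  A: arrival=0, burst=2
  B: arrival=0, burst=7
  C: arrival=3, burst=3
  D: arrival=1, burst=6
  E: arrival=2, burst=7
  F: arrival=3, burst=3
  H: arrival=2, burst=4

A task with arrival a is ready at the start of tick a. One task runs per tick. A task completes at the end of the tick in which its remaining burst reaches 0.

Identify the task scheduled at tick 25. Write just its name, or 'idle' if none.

running at tick 25 = E

t=0: L0/L1/L2 = AB/-/- → run A
t=1: L0/L1/L2 = ABD/-/- → run A
t=2: L0/L1/L2 = BDEH/-/- → run B
t=3: L0/L1/L2 = BDEHCF/-/- → run B
t=4: L0/L1/L2 = DEHCF/B/- → run D
t=5: L0/L1/L2 = DEHCF/B/- → run D
t=6: L0/L1/L2 = EHCF/BD/- → run E
t=7: L0/L1/L2 = EHCF/BD/- → run E
t=8: L0/L1/L2 = HCF/BDE/- → run H
t=9: L0/L1/L2 = HCF/BDE/- → run H
t=10: L0/L1/L2 = CF/BDEH/- → run C
t=11: L0/L1/L2 = CF/BDEH/- → run C
t=12: L0/L1/L2 = F/BDEHC/- → run F
t=13: L0/L1/L2 = F/BDEHC/- → run F
t=14: L0/L1/L2 = -/BDEHCF/- → run B
t=15: L0/L1/L2 = -/BDEHCF/- → run B
t=16: L0/L1/L2 = -/BDEHCF/- → run B
t=17: L0/L1/L2 = -/BDEHCF/- → run B
t=18: L0/L1/L2 = -/DEHCF/B → run D
t=19: L0/L1/L2 = -/DEHCF/B → run D
t=20: L0/L1/L2 = -/DEHCF/B → run D
t=21: L0/L1/L2 = -/DEHCF/B → run D
t=22: L0/L1/L2 = -/EHCF/B → run E
t=23: L0/L1/L2 = -/EHCF/B → run E
t=24: L0/L1/L2 = -/EHCF/B → run E
t=25: L0/L1/L2 = -/EHCF/B → run E
t=26: L0/L1/L2 = -/HCF/BE → run H
t=27: L0/L1/L2 = -/HCF/BE → run H
t=28: L0/L1/L2 = -/CF/BE → run C
t=29: L0/L1/L2 = -/F/BE → run F
t=30: L0/L1/L2 = -/-/BE → run B
t=31: L0/L1/L2 = -/-/E → run E
t=32: (idle)
t=33: (idle)
t=34: (idle)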